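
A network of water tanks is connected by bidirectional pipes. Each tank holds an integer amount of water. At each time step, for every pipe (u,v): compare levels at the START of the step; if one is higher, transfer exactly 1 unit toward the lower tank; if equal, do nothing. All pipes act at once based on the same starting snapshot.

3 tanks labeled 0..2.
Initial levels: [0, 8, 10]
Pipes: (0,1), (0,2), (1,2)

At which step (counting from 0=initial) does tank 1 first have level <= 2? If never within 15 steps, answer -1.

Answer: -1

Derivation:
Step 1: flows [1->0,2->0,2->1] -> levels [2 8 8]
Step 2: flows [1->0,2->0,1=2] -> levels [4 7 7]
Step 3: flows [1->0,2->0,1=2] -> levels [6 6 6]
Step 4: flows [0=1,0=2,1=2] -> levels [6 6 6]
  -> stable; tank 1 stays at 6 > 2
Tank 1 never reaches <=2 within 15 steps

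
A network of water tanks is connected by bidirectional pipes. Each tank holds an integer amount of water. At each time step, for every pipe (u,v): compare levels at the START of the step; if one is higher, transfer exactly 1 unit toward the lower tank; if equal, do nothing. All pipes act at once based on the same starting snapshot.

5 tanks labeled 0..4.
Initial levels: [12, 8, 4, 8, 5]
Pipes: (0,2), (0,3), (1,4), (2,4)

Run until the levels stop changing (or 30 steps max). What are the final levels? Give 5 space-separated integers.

Answer: 9 6 6 8 8

Derivation:
Step 1: flows [0->2,0->3,1->4,4->2] -> levels [10 7 6 9 5]
Step 2: flows [0->2,0->3,1->4,2->4] -> levels [8 6 6 10 7]
Step 3: flows [0->2,3->0,4->1,4->2] -> levels [8 7 8 9 5]
Step 4: flows [0=2,3->0,1->4,2->4] -> levels [9 6 7 8 7]
Step 5: flows [0->2,0->3,4->1,2=4] -> levels [7 7 8 9 6]
Step 6: flows [2->0,3->0,1->4,2->4] -> levels [9 6 6 8 8]
Step 7: flows [0->2,0->3,4->1,4->2] -> levels [7 7 8 9 6]
  -> period-2 cycle: step 7 state = step 5 state; never stabilizes
  -> state at step 30: (30-5) mod 2 = 1, same as step 6 -> [9 6 6 8 8]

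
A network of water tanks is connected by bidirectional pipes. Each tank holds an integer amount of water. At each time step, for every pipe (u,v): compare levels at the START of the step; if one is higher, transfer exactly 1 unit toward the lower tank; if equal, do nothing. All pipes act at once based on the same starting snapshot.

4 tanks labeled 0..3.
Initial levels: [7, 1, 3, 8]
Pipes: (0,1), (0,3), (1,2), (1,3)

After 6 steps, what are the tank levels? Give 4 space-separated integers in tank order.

Step 1: flows [0->1,3->0,2->1,3->1] -> levels [7 4 2 6]
Step 2: flows [0->1,0->3,1->2,3->1] -> levels [5 5 3 6]
Step 3: flows [0=1,3->0,1->2,3->1] -> levels [6 5 4 4]
Step 4: flows [0->1,0->3,1->2,1->3] -> levels [4 4 5 6]
Step 5: flows [0=1,3->0,2->1,3->1] -> levels [5 6 4 4]
Step 6: flows [1->0,0->3,1->2,1->3] -> levels [5 3 5 6]

Answer: 5 3 5 6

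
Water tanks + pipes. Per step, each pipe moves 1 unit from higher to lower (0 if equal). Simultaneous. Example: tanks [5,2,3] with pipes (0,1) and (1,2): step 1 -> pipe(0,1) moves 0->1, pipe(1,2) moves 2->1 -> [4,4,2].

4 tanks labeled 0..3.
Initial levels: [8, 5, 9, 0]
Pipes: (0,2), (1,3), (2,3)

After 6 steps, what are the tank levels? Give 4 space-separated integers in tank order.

Answer: 6 5 5 6

Derivation:
Step 1: flows [2->0,1->3,2->3] -> levels [9 4 7 2]
Step 2: flows [0->2,1->3,2->3] -> levels [8 3 7 4]
Step 3: flows [0->2,3->1,2->3] -> levels [7 4 7 4]
Step 4: flows [0=2,1=3,2->3] -> levels [7 4 6 5]
Step 5: flows [0->2,3->1,2->3] -> levels [6 5 6 5]
Step 6: flows [0=2,1=3,2->3] -> levels [6 5 5 6]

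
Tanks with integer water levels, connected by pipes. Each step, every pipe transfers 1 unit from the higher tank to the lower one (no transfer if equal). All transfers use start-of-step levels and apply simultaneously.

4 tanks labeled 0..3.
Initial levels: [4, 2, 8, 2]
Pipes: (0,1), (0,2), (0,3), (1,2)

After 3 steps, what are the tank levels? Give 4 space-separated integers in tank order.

Answer: 2 5 5 4

Derivation:
Step 1: flows [0->1,2->0,0->3,2->1] -> levels [3 4 6 3]
Step 2: flows [1->0,2->0,0=3,2->1] -> levels [5 4 4 3]
Step 3: flows [0->1,0->2,0->3,1=2] -> levels [2 5 5 4]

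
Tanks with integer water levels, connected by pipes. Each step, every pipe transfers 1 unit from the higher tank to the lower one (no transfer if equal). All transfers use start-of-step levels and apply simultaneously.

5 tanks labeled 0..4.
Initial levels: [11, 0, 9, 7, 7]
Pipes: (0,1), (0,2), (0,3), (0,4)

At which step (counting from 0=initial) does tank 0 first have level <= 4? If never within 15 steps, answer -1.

Answer: 7

Derivation:
Step 1: flows [0->1,0->2,0->3,0->4] -> levels [7 1 10 8 8]
Step 2: flows [0->1,2->0,3->0,4->0] -> levels [9 2 9 7 7]
Step 3: flows [0->1,0=2,0->3,0->4] -> levels [6 3 9 8 8]
Step 4: flows [0->1,2->0,3->0,4->0] -> levels [8 4 8 7 7]
Step 5: flows [0->1,0=2,0->3,0->4] -> levels [5 5 8 8 8]
Step 6: flows [0=1,2->0,3->0,4->0] -> levels [8 5 7 7 7]
Step 7: flows [0->1,0->2,0->3,0->4] -> levels [4 6 8 8 8]
Tank 0 first reaches <=4 at step 7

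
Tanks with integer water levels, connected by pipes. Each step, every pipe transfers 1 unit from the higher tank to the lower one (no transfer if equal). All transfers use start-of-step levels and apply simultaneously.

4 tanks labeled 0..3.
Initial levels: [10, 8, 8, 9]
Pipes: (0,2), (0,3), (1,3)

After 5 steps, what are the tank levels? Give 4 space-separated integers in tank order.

Step 1: flows [0->2,0->3,3->1] -> levels [8 9 9 9]
Step 2: flows [2->0,3->0,1=3] -> levels [10 9 8 8]
Step 3: flows [0->2,0->3,1->3] -> levels [8 8 9 10]
Step 4: flows [2->0,3->0,3->1] -> levels [10 9 8 8]
  -> period-2 cycle: step 4 state = step 2 state
  -> state at step 5: (5-2) mod 2 = 1, same as step 3 -> [8 8 9 10]

Answer: 8 8 9 10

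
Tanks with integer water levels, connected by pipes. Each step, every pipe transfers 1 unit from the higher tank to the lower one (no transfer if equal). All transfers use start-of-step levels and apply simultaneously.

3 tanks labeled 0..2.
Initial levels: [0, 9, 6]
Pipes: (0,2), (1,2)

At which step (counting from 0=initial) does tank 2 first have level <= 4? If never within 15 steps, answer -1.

Step 1: flows [2->0,1->2] -> levels [1 8 6]
Step 2: flows [2->0,1->2] -> levels [2 7 6]
Step 3: flows [2->0,1->2] -> levels [3 6 6]
Step 4: flows [2->0,1=2] -> levels [4 6 5]
Step 5: flows [2->0,1->2] -> levels [5 5 5]
Step 6: flows [0=2,1=2] -> levels [5 5 5]
  -> stable; tank 2 stays at 5 > 4
Tank 2 never reaches <=4 within 15 steps

Answer: -1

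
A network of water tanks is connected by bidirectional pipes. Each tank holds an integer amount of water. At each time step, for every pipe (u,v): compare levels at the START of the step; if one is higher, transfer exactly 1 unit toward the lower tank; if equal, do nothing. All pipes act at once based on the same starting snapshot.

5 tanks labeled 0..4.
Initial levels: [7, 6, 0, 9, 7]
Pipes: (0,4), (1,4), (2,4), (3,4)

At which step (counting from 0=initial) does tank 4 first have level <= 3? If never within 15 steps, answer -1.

Step 1: flows [0=4,4->1,4->2,3->4] -> levels [7 7 1 8 6]
Step 2: flows [0->4,1->4,4->2,3->4] -> levels [6 6 2 7 8]
Step 3: flows [4->0,4->1,4->2,4->3] -> levels [7 7 3 8 4]
Step 4: flows [0->4,1->4,4->2,3->4] -> levels [6 6 4 7 6]
Step 5: flows [0=4,1=4,4->2,3->4] -> levels [6 6 5 6 6]
Step 6: flows [0=4,1=4,4->2,3=4] -> levels [6 6 6 6 5]
Step 7: flows [0->4,1->4,2->4,3->4] -> levels [5 5 5 5 9]
Step 8: flows [4->0,4->1,4->2,4->3] -> levels [6 6 6 6 5]
  -> period-2 cycle (repeats step 6); tank 4 never drops to <=3
Tank 4 never reaches <=3 within 15 steps

Answer: -1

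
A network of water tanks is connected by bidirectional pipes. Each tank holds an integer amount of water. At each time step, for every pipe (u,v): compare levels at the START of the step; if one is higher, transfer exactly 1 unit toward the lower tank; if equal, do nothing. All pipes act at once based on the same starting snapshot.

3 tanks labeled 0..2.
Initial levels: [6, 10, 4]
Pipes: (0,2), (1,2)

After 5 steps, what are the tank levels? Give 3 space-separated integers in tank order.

Answer: 6 6 8

Derivation:
Step 1: flows [0->2,1->2] -> levels [5 9 6]
Step 2: flows [2->0,1->2] -> levels [6 8 6]
Step 3: flows [0=2,1->2] -> levels [6 7 7]
Step 4: flows [2->0,1=2] -> levels [7 7 6]
Step 5: flows [0->2,1->2] -> levels [6 6 8]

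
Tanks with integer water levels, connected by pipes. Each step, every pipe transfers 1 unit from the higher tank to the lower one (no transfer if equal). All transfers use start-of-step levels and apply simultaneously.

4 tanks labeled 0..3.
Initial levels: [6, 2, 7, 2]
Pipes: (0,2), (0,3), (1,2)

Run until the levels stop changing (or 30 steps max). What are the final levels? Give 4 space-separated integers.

Answer: 3 4 5 5

Derivation:
Step 1: flows [2->0,0->3,2->1] -> levels [6 3 5 3]
Step 2: flows [0->2,0->3,2->1] -> levels [4 4 5 4]
Step 3: flows [2->0,0=3,2->1] -> levels [5 5 3 4]
Step 4: flows [0->2,0->3,1->2] -> levels [3 4 5 5]
Step 5: flows [2->0,3->0,2->1] -> levels [5 5 3 4]
  -> period-2 cycle: step 5 state = step 3 state; never stabilizes
  -> state at step 30: (30-3) mod 2 = 1, same as step 4 -> [3 4 5 5]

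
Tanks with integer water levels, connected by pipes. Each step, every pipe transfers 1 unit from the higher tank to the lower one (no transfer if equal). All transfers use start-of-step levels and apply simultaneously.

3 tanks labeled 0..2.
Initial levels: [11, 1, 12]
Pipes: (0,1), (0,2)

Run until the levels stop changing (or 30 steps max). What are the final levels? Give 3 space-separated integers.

Answer: 8 8 8

Derivation:
Step 1: flows [0->1,2->0] -> levels [11 2 11]
Step 2: flows [0->1,0=2] -> levels [10 3 11]
Step 3: flows [0->1,2->0] -> levels [10 4 10]
Step 4: flows [0->1,0=2] -> levels [9 5 10]
Step 5: flows [0->1,2->0] -> levels [9 6 9]
Step 6: flows [0->1,0=2] -> levels [8 7 9]
Step 7: flows [0->1,2->0] -> levels [8 8 8]
Step 8: flows [0=1,0=2] -> levels [8 8 8]
  -> stable (no change)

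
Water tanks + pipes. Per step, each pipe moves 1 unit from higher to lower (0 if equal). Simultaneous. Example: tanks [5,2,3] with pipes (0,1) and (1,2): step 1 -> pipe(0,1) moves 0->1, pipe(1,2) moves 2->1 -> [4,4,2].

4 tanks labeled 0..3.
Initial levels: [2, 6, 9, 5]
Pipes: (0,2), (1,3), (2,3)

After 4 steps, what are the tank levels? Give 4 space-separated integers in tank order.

Step 1: flows [2->0,1->3,2->3] -> levels [3 5 7 7]
Step 2: flows [2->0,3->1,2=3] -> levels [4 6 6 6]
Step 3: flows [2->0,1=3,2=3] -> levels [5 6 5 6]
Step 4: flows [0=2,1=3,3->2] -> levels [5 6 6 5]

Answer: 5 6 6 5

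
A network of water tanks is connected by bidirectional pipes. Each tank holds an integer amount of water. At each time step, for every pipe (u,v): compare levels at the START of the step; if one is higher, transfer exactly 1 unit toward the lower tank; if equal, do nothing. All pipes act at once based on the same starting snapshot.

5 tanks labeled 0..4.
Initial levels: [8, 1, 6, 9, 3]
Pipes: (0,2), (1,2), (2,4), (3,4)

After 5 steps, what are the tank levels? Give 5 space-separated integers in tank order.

Step 1: flows [0->2,2->1,2->4,3->4] -> levels [7 2 5 8 5]
Step 2: flows [0->2,2->1,2=4,3->4] -> levels [6 3 5 7 6]
Step 3: flows [0->2,2->1,4->2,3->4] -> levels [5 4 6 6 6]
Step 4: flows [2->0,2->1,2=4,3=4] -> levels [6 5 4 6 6]
Step 5: flows [0->2,1->2,4->2,3=4] -> levels [5 4 7 6 5]

Answer: 5 4 7 6 5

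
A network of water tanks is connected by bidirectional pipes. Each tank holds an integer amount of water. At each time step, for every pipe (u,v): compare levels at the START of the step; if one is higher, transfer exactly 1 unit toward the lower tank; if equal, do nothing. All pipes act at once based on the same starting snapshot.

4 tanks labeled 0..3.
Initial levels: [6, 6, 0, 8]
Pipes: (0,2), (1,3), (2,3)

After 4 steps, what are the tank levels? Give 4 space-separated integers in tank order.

Answer: 5 5 4 6

Derivation:
Step 1: flows [0->2,3->1,3->2] -> levels [5 7 2 6]
Step 2: flows [0->2,1->3,3->2] -> levels [4 6 4 6]
Step 3: flows [0=2,1=3,3->2] -> levels [4 6 5 5]
Step 4: flows [2->0,1->3,2=3] -> levels [5 5 4 6]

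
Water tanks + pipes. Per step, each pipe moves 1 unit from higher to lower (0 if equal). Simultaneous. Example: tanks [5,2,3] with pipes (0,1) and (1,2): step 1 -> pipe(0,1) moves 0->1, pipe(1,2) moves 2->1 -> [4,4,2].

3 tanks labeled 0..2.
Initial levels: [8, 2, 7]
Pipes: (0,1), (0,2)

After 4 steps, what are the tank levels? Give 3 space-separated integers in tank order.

Step 1: flows [0->1,0->2] -> levels [6 3 8]
Step 2: flows [0->1,2->0] -> levels [6 4 7]
Step 3: flows [0->1,2->0] -> levels [6 5 6]
Step 4: flows [0->1,0=2] -> levels [5 6 6]

Answer: 5 6 6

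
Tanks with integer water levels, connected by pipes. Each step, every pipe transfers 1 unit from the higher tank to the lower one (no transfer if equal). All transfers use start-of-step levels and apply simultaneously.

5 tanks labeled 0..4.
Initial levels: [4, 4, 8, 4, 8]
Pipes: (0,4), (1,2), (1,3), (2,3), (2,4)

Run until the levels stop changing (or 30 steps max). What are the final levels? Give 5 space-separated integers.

Answer: 5 6 4 6 7

Derivation:
Step 1: flows [4->0,2->1,1=3,2->3,2=4] -> levels [5 5 6 5 7]
Step 2: flows [4->0,2->1,1=3,2->3,4->2] -> levels [6 6 5 6 5]
Step 3: flows [0->4,1->2,1=3,3->2,2=4] -> levels [5 5 7 5 6]
Step 4: flows [4->0,2->1,1=3,2->3,2->4] -> levels [6 6 4 6 6]
Step 5: flows [0=4,1->2,1=3,3->2,4->2] -> levels [6 5 7 5 5]
Step 6: flows [0->4,2->1,1=3,2->3,2->4] -> levels [5 6 4 6 7]
Step 7: flows [4->0,1->2,1=3,3->2,4->2] -> levels [6 5 7 5 5]
  -> period-2 cycle: step 7 state = step 5 state; never stabilizes
  -> state at step 30: (30-5) mod 2 = 1, same as step 6 -> [5 6 4 6 7]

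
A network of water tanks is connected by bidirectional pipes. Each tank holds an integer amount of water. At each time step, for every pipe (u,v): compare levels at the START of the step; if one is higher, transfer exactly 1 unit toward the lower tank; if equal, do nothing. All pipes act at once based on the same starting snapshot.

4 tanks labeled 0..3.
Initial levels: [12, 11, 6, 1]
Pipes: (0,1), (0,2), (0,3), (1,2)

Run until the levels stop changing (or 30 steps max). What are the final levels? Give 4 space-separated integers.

Answer: 6 8 8 8

Derivation:
Step 1: flows [0->1,0->2,0->3,1->2] -> levels [9 11 8 2]
Step 2: flows [1->0,0->2,0->3,1->2] -> levels [8 9 10 3]
Step 3: flows [1->0,2->0,0->3,2->1] -> levels [9 9 8 4]
Step 4: flows [0=1,0->2,0->3,1->2] -> levels [7 8 10 5]
Step 5: flows [1->0,2->0,0->3,2->1] -> levels [8 8 8 6]
Step 6: flows [0=1,0=2,0->3,1=2] -> levels [7 8 8 7]
Step 7: flows [1->0,2->0,0=3,1=2] -> levels [9 7 7 7]
Step 8: flows [0->1,0->2,0->3,1=2] -> levels [6 8 8 8]
Step 9: flows [1->0,2->0,3->0,1=2] -> levels [9 7 7 7]
  -> period-2 cycle: step 9 state = step 7 state; never stabilizes
  -> state at step 30: (30-7) mod 2 = 1, same as step 8 -> [6 8 8 8]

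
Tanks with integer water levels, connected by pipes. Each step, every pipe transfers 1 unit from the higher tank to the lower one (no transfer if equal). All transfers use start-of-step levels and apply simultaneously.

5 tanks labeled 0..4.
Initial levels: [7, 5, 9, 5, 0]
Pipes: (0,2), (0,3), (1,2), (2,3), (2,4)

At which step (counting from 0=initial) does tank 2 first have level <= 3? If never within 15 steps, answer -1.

Step 1: flows [2->0,0->3,2->1,2->3,2->4] -> levels [7 6 5 7 1]
Step 2: flows [0->2,0=3,1->2,3->2,2->4] -> levels [6 5 7 6 2]
Step 3: flows [2->0,0=3,2->1,2->3,2->4] -> levels [7 6 3 7 3]
Tank 2 first reaches <=3 at step 3

Answer: 3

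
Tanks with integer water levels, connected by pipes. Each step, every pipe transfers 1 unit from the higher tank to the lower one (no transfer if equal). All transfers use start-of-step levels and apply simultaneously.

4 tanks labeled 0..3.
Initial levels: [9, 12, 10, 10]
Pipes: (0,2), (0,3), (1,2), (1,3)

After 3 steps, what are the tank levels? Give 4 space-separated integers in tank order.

Step 1: flows [2->0,3->0,1->2,1->3] -> levels [11 10 10 10]
Step 2: flows [0->2,0->3,1=2,1=3] -> levels [9 10 11 11]
Step 3: flows [2->0,3->0,2->1,3->1] -> levels [11 12 9 9]

Answer: 11 12 9 9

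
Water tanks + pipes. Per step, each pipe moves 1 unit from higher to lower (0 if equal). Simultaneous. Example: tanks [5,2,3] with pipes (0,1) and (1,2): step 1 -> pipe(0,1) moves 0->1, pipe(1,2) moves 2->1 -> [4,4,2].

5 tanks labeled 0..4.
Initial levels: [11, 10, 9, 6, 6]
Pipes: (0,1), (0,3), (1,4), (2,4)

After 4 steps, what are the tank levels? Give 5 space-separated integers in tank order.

Step 1: flows [0->1,0->3,1->4,2->4] -> levels [9 10 8 7 8]
Step 2: flows [1->0,0->3,1->4,2=4] -> levels [9 8 8 8 9]
Step 3: flows [0->1,0->3,4->1,4->2] -> levels [7 10 9 9 7]
Step 4: flows [1->0,3->0,1->4,2->4] -> levels [9 8 8 8 9]

Answer: 9 8 8 8 9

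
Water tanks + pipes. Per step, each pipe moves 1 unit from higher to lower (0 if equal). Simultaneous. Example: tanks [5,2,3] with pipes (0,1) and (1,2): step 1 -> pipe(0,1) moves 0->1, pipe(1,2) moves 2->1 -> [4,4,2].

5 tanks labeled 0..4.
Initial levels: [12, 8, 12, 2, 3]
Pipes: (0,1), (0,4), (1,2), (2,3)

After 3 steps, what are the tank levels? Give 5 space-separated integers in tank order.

Answer: 9 8 9 5 6

Derivation:
Step 1: flows [0->1,0->4,2->1,2->3] -> levels [10 10 10 3 4]
Step 2: flows [0=1,0->4,1=2,2->3] -> levels [9 10 9 4 5]
Step 3: flows [1->0,0->4,1->2,2->3] -> levels [9 8 9 5 6]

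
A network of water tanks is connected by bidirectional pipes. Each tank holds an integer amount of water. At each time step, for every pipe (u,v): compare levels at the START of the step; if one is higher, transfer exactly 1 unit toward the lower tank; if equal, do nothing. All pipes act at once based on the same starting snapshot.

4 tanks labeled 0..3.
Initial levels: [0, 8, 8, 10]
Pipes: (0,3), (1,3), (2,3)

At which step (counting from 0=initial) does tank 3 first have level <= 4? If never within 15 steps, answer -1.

Answer: -1

Derivation:
Step 1: flows [3->0,3->1,3->2] -> levels [1 9 9 7]
Step 2: flows [3->0,1->3,2->3] -> levels [2 8 8 8]
Step 3: flows [3->0,1=3,2=3] -> levels [3 8 8 7]
Step 4: flows [3->0,1->3,2->3] -> levels [4 7 7 8]
Step 5: flows [3->0,3->1,3->2] -> levels [5 8 8 5]
Step 6: flows [0=3,1->3,2->3] -> levels [5 7 7 7]
Step 7: flows [3->0,1=3,2=3] -> levels [6 7 7 6]
Step 8: flows [0=3,1->3,2->3] -> levels [6 6 6 8]
Step 9: flows [3->0,3->1,3->2] -> levels [7 7 7 5]
Step 10: flows [0->3,1->3,2->3] -> levels [6 6 6 8]
  -> period-2 cycle (repeats step 8); tank 3 never drops to <=4
Tank 3 never reaches <=4 within 15 steps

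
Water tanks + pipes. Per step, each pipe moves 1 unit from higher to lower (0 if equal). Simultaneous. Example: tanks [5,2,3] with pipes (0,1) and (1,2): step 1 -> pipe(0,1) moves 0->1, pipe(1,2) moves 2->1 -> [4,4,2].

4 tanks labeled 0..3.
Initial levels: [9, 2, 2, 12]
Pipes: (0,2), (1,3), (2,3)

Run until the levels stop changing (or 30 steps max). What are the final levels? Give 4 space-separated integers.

Step 1: flows [0->2,3->1,3->2] -> levels [8 3 4 10]
Step 2: flows [0->2,3->1,3->2] -> levels [7 4 6 8]
Step 3: flows [0->2,3->1,3->2] -> levels [6 5 8 6]
Step 4: flows [2->0,3->1,2->3] -> levels [7 6 6 6]
Step 5: flows [0->2,1=3,2=3] -> levels [6 6 7 6]
Step 6: flows [2->0,1=3,2->3] -> levels [7 6 5 7]
Step 7: flows [0->2,3->1,3->2] -> levels [6 7 7 5]
Step 8: flows [2->0,1->3,2->3] -> levels [7 6 5 7]
  -> period-2 cycle: step 8 state = step 6 state; never stabilizes
  -> state at step 30: (30-6) mod 2 = 0, same as step 6 -> [7 6 5 7]

Answer: 7 6 5 7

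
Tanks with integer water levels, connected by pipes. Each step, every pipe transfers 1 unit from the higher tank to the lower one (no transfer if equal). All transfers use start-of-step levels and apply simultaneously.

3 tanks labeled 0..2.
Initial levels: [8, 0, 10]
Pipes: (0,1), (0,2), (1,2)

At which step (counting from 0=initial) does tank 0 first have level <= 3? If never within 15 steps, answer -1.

Step 1: flows [0->1,2->0,2->1] -> levels [8 2 8]
Step 2: flows [0->1,0=2,2->1] -> levels [7 4 7]
Step 3: flows [0->1,0=2,2->1] -> levels [6 6 6]
Step 4: flows [0=1,0=2,1=2] -> levels [6 6 6]
  -> stable; tank 0 stays at 6 > 3
Tank 0 never reaches <=3 within 15 steps

Answer: -1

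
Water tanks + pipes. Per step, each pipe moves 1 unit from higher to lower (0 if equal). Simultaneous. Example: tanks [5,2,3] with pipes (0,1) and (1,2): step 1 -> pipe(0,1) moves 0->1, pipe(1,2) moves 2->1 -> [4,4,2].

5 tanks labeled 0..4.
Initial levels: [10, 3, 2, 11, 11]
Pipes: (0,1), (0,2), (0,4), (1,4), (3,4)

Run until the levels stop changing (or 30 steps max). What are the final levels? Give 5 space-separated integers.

Answer: 9 7 6 7 8

Derivation:
Step 1: flows [0->1,0->2,4->0,4->1,3=4] -> levels [9 5 3 11 9]
Step 2: flows [0->1,0->2,0=4,4->1,3->4] -> levels [7 7 4 10 9]
Step 3: flows [0=1,0->2,4->0,4->1,3->4] -> levels [7 8 5 9 8]
Step 4: flows [1->0,0->2,4->0,1=4,3->4] -> levels [8 7 6 8 8]
Step 5: flows [0->1,0->2,0=4,4->1,3=4] -> levels [6 9 7 8 7]
Step 6: flows [1->0,2->0,4->0,1->4,3->4] -> levels [9 7 6 7 8]
Step 7: flows [0->1,0->2,0->4,4->1,4->3] -> levels [6 9 7 8 7]
  -> period-2 cycle: step 7 state = step 5 state; never stabilizes
  -> state at step 30: (30-5) mod 2 = 1, same as step 6 -> [9 7 6 7 8]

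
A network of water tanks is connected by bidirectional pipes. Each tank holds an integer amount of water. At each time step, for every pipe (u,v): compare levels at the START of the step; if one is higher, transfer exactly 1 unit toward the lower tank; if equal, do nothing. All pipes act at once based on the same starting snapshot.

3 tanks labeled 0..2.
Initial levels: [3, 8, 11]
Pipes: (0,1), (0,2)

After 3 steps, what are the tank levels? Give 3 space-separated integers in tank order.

Answer: 7 7 8

Derivation:
Step 1: flows [1->0,2->0] -> levels [5 7 10]
Step 2: flows [1->0,2->0] -> levels [7 6 9]
Step 3: flows [0->1,2->0] -> levels [7 7 8]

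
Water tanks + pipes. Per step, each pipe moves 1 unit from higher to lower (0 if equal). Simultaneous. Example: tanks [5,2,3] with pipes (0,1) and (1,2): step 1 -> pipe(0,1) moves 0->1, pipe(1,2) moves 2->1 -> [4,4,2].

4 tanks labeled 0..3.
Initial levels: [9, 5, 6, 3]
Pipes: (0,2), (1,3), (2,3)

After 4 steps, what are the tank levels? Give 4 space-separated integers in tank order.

Answer: 6 6 6 5

Derivation:
Step 1: flows [0->2,1->3,2->3] -> levels [8 4 6 5]
Step 2: flows [0->2,3->1,2->3] -> levels [7 5 6 5]
Step 3: flows [0->2,1=3,2->3] -> levels [6 5 6 6]
Step 4: flows [0=2,3->1,2=3] -> levels [6 6 6 5]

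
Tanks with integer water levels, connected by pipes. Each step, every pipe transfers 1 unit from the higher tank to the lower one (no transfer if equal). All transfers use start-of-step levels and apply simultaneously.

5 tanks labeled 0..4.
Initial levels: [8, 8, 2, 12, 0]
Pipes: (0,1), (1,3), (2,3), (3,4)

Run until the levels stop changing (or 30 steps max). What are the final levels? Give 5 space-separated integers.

Answer: 6 7 6 5 6

Derivation:
Step 1: flows [0=1,3->1,3->2,3->4] -> levels [8 9 3 9 1]
Step 2: flows [1->0,1=3,3->2,3->4] -> levels [9 8 4 7 2]
Step 3: flows [0->1,1->3,3->2,3->4] -> levels [8 8 5 6 3]
Step 4: flows [0=1,1->3,3->2,3->4] -> levels [8 7 6 5 4]
Step 5: flows [0->1,1->3,2->3,3->4] -> levels [7 7 5 6 5]
Step 6: flows [0=1,1->3,3->2,3->4] -> levels [7 6 6 5 6]
Step 7: flows [0->1,1->3,2->3,4->3] -> levels [6 6 5 8 5]
Step 8: flows [0=1,3->1,3->2,3->4] -> levels [6 7 6 5 6]
Step 9: flows [1->0,1->3,2->3,4->3] -> levels [7 5 5 8 5]
Step 10: flows [0->1,3->1,3->2,3->4] -> levels [6 7 6 5 6]
  -> period-2 cycle: step 10 state = step 8 state; never stabilizes
  -> state at step 30: (30-8) mod 2 = 0, same as step 8 -> [6 7 6 5 6]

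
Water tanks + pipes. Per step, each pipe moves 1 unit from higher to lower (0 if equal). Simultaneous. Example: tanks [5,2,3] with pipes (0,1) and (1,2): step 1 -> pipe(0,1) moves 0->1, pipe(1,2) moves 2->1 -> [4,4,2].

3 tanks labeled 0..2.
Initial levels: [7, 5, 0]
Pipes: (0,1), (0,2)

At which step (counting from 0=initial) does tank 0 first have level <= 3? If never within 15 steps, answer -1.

Step 1: flows [0->1,0->2] -> levels [5 6 1]
Step 2: flows [1->0,0->2] -> levels [5 5 2]
Step 3: flows [0=1,0->2] -> levels [4 5 3]
Step 4: flows [1->0,0->2] -> levels [4 4 4]
Step 5: flows [0=1,0=2] -> levels [4 4 4]
  -> stable; tank 0 stays at 4 > 3
Tank 0 never reaches <=3 within 15 steps

Answer: -1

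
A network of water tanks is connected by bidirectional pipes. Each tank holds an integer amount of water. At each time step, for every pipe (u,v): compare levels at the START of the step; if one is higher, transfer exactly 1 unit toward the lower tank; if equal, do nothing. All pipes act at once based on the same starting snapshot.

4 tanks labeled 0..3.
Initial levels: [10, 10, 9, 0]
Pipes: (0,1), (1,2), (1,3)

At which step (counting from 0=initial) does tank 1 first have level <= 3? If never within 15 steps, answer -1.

Answer: -1

Derivation:
Step 1: flows [0=1,1->2,1->3] -> levels [10 8 10 1]
Step 2: flows [0->1,2->1,1->3] -> levels [9 9 9 2]
Step 3: flows [0=1,1=2,1->3] -> levels [9 8 9 3]
Step 4: flows [0->1,2->1,1->3] -> levels [8 9 8 4]
Step 5: flows [1->0,1->2,1->3] -> levels [9 6 9 5]
Step 6: flows [0->1,2->1,1->3] -> levels [8 7 8 6]
Step 7: flows [0->1,2->1,1->3] -> levels [7 8 7 7]
Step 8: flows [1->0,1->2,1->3] -> levels [8 5 8 8]
Step 9: flows [0->1,2->1,3->1] -> levels [7 8 7 7]
  -> period-2 cycle (repeats step 7); tank 1 never drops to <=3
Tank 1 never reaches <=3 within 15 steps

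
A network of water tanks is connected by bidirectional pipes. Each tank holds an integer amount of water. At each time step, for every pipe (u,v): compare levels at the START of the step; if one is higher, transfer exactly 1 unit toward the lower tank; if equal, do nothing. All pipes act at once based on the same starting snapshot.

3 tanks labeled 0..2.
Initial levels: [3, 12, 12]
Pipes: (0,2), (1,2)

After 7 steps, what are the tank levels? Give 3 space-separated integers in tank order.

Answer: 9 9 9

Derivation:
Step 1: flows [2->0,1=2] -> levels [4 12 11]
Step 2: flows [2->0,1->2] -> levels [5 11 11]
Step 3: flows [2->0,1=2] -> levels [6 11 10]
Step 4: flows [2->0,1->2] -> levels [7 10 10]
Step 5: flows [2->0,1=2] -> levels [8 10 9]
Step 6: flows [2->0,1->2] -> levels [9 9 9]
Step 7: flows [0=2,1=2] -> levels [9 9 9]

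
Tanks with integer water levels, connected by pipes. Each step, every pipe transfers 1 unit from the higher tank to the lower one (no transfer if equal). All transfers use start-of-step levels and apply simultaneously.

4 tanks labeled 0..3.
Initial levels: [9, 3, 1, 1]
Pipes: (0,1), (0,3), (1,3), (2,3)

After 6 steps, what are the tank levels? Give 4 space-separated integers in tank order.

Answer: 4 4 4 2

Derivation:
Step 1: flows [0->1,0->3,1->3,2=3] -> levels [7 3 1 3]
Step 2: flows [0->1,0->3,1=3,3->2] -> levels [5 4 2 3]
Step 3: flows [0->1,0->3,1->3,3->2] -> levels [3 4 3 4]
Step 4: flows [1->0,3->0,1=3,3->2] -> levels [5 3 4 2]
Step 5: flows [0->1,0->3,1->3,2->3] -> levels [3 3 3 5]
Step 6: flows [0=1,3->0,3->1,3->2] -> levels [4 4 4 2]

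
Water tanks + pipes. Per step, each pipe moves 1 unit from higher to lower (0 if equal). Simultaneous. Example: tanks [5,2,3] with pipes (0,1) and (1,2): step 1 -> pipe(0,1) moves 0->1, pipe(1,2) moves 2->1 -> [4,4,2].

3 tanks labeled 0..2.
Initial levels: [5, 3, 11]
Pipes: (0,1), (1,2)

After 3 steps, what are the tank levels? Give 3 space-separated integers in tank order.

Step 1: flows [0->1,2->1] -> levels [4 5 10]
Step 2: flows [1->0,2->1] -> levels [5 5 9]
Step 3: flows [0=1,2->1] -> levels [5 6 8]

Answer: 5 6 8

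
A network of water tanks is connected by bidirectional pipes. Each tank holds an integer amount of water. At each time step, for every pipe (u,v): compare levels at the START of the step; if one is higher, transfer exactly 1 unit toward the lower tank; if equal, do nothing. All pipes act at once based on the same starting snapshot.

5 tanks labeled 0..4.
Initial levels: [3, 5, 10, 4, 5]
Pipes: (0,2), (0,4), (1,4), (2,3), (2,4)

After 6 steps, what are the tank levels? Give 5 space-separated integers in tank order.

Answer: 5 5 4 6 7

Derivation:
Step 1: flows [2->0,4->0,1=4,2->3,2->4] -> levels [5 5 7 5 5]
Step 2: flows [2->0,0=4,1=4,2->3,2->4] -> levels [6 5 4 6 6]
Step 3: flows [0->2,0=4,4->1,3->2,4->2] -> levels [5 6 7 5 4]
Step 4: flows [2->0,0->4,1->4,2->3,2->4] -> levels [5 5 4 6 7]
Step 5: flows [0->2,4->0,4->1,3->2,4->2] -> levels [5 6 7 5 4]
  -> period-2 cycle: step 5 state = step 3 state
  -> state at step 6: (6-3) mod 2 = 1, same as step 4 -> [5 5 4 6 7]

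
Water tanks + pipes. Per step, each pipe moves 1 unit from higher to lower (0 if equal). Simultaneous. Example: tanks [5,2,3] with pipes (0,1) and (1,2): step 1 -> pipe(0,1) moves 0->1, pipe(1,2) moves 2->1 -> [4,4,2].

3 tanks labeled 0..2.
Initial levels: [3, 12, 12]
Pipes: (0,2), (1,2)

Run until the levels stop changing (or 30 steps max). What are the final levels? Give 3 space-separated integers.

Step 1: flows [2->0,1=2] -> levels [4 12 11]
Step 2: flows [2->0,1->2] -> levels [5 11 11]
Step 3: flows [2->0,1=2] -> levels [6 11 10]
Step 4: flows [2->0,1->2] -> levels [7 10 10]
Step 5: flows [2->0,1=2] -> levels [8 10 9]
Step 6: flows [2->0,1->2] -> levels [9 9 9]
Step 7: flows [0=2,1=2] -> levels [9 9 9]
  -> stable (no change)

Answer: 9 9 9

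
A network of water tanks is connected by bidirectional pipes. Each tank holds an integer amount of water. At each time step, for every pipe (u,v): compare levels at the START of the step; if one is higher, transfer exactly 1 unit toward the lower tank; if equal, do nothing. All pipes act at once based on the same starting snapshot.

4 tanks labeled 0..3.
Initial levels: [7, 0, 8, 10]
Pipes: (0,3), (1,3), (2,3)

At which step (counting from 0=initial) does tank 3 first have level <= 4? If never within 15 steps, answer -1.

Step 1: flows [3->0,3->1,3->2] -> levels [8 1 9 7]
Step 2: flows [0->3,3->1,2->3] -> levels [7 2 8 8]
Step 3: flows [3->0,3->1,2=3] -> levels [8 3 8 6]
Step 4: flows [0->3,3->1,2->3] -> levels [7 4 7 7]
Step 5: flows [0=3,3->1,2=3] -> levels [7 5 7 6]
Step 6: flows [0->3,3->1,2->3] -> levels [6 6 6 7]
Step 7: flows [3->0,3->1,3->2] -> levels [7 7 7 4]
Tank 3 first reaches <=4 at step 7

Answer: 7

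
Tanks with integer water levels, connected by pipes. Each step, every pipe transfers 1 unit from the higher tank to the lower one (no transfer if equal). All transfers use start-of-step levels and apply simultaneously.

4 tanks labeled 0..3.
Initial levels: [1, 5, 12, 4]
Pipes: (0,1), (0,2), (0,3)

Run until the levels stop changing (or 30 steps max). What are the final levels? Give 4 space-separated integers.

Answer: 4 6 6 6

Derivation:
Step 1: flows [1->0,2->0,3->0] -> levels [4 4 11 3]
Step 2: flows [0=1,2->0,0->3] -> levels [4 4 10 4]
Step 3: flows [0=1,2->0,0=3] -> levels [5 4 9 4]
Step 4: flows [0->1,2->0,0->3] -> levels [4 5 8 5]
Step 5: flows [1->0,2->0,3->0] -> levels [7 4 7 4]
Step 6: flows [0->1,0=2,0->3] -> levels [5 5 7 5]
Step 7: flows [0=1,2->0,0=3] -> levels [6 5 6 5]
Step 8: flows [0->1,0=2,0->3] -> levels [4 6 6 6]
Step 9: flows [1->0,2->0,3->0] -> levels [7 5 5 5]
Step 10: flows [0->1,0->2,0->3] -> levels [4 6 6 6]
  -> period-2 cycle: step 10 state = step 8 state; never stabilizes
  -> state at step 30: (30-8) mod 2 = 0, same as step 8 -> [4 6 6 6]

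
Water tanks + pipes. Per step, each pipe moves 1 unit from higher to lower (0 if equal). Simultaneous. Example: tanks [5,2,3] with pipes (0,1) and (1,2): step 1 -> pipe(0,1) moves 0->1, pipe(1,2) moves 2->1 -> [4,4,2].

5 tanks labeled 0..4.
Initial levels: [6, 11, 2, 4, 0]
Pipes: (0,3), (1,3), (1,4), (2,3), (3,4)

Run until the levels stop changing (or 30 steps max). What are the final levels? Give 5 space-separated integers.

Step 1: flows [0->3,1->3,1->4,3->2,3->4] -> levels [5 9 3 4 2]
Step 2: flows [0->3,1->3,1->4,3->2,3->4] -> levels [4 7 4 4 4]
Step 3: flows [0=3,1->3,1->4,2=3,3=4] -> levels [4 5 4 5 5]
Step 4: flows [3->0,1=3,1=4,3->2,3=4] -> levels [5 5 5 3 5]
Step 5: flows [0->3,1->3,1=4,2->3,4->3] -> levels [4 4 4 7 4]
Step 6: flows [3->0,3->1,1=4,3->2,3->4] -> levels [5 5 5 3 5]
  -> period-2 cycle: step 6 state = step 4 state; never stabilizes
  -> state at step 30: (30-4) mod 2 = 0, same as step 4 -> [5 5 5 3 5]

Answer: 5 5 5 3 5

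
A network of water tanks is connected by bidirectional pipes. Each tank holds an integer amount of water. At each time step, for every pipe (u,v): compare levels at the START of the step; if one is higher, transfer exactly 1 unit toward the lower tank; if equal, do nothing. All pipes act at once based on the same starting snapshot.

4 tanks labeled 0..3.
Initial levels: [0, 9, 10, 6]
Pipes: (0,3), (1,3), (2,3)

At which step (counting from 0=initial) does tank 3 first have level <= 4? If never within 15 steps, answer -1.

Answer: 7

Derivation:
Step 1: flows [3->0,1->3,2->3] -> levels [1 8 9 7]
Step 2: flows [3->0,1->3,2->3] -> levels [2 7 8 8]
Step 3: flows [3->0,3->1,2=3] -> levels [3 8 8 6]
Step 4: flows [3->0,1->3,2->3] -> levels [4 7 7 7]
Step 5: flows [3->0,1=3,2=3] -> levels [5 7 7 6]
Step 6: flows [3->0,1->3,2->3] -> levels [6 6 6 7]
Step 7: flows [3->0,3->1,3->2] -> levels [7 7 7 4]
Tank 3 first reaches <=4 at step 7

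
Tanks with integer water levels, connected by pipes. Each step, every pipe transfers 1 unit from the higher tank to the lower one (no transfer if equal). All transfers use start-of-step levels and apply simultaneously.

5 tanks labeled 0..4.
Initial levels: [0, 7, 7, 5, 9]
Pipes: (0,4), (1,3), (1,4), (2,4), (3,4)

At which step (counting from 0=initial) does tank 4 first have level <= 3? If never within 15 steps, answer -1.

Answer: -1

Derivation:
Step 1: flows [4->0,1->3,4->1,4->2,4->3] -> levels [1 7 8 7 5]
Step 2: flows [4->0,1=3,1->4,2->4,3->4] -> levels [2 6 7 6 7]
Step 3: flows [4->0,1=3,4->1,2=4,4->3] -> levels [3 7 7 7 4]
Step 4: flows [4->0,1=3,1->4,2->4,3->4] -> levels [4 6 6 6 6]
Step 5: flows [4->0,1=3,1=4,2=4,3=4] -> levels [5 6 6 6 5]
Step 6: flows [0=4,1=3,1->4,2->4,3->4] -> levels [5 5 5 5 8]
Step 7: flows [4->0,1=3,4->1,4->2,4->3] -> levels [6 6 6 6 4]
Step 8: flows [0->4,1=3,1->4,2->4,3->4] -> levels [5 5 5 5 8]
  -> period-2 cycle (repeats step 6); tank 4 never drops to <=3
Tank 4 never reaches <=3 within 15 steps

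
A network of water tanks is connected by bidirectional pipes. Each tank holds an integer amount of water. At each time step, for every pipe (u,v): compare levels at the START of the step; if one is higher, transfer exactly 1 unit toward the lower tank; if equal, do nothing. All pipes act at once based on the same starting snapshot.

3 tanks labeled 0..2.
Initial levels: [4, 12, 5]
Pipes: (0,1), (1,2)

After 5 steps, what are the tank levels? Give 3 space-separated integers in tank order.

Answer: 7 6 8

Derivation:
Step 1: flows [1->0,1->2] -> levels [5 10 6]
Step 2: flows [1->0,1->2] -> levels [6 8 7]
Step 3: flows [1->0,1->2] -> levels [7 6 8]
Step 4: flows [0->1,2->1] -> levels [6 8 7]
  -> period-2 cycle: step 4 state = step 2 state
  -> state at step 5: (5-2) mod 2 = 1, same as step 3 -> [7 6 8]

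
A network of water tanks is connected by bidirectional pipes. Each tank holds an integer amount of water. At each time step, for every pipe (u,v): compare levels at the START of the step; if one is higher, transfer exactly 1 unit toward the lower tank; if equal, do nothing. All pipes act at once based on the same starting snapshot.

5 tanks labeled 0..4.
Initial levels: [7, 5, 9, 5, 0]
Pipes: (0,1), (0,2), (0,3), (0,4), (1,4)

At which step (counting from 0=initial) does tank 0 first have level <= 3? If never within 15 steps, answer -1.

Answer: -1

Derivation:
Step 1: flows [0->1,2->0,0->3,0->4,1->4] -> levels [5 5 8 6 2]
Step 2: flows [0=1,2->0,3->0,0->4,1->4] -> levels [6 4 7 5 4]
Step 3: flows [0->1,2->0,0->3,0->4,1=4] -> levels [4 5 6 6 5]
Step 4: flows [1->0,2->0,3->0,4->0,1=4] -> levels [8 4 5 5 4]
Step 5: flows [0->1,0->2,0->3,0->4,1=4] -> levels [4 5 6 6 5]
  -> period-2 cycle (repeats step 3); tank 0 never drops to <=3
Tank 0 never reaches <=3 within 15 steps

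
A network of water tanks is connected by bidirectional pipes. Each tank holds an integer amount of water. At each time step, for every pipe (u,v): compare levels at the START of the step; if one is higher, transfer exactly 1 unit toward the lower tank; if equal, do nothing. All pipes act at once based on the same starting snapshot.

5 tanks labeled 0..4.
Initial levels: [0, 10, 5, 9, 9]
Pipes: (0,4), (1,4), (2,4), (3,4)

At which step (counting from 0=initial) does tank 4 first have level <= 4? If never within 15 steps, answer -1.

Answer: 5

Derivation:
Step 1: flows [4->0,1->4,4->2,3=4] -> levels [1 9 6 9 8]
Step 2: flows [4->0,1->4,4->2,3->4] -> levels [2 8 7 8 8]
Step 3: flows [4->0,1=4,4->2,3=4] -> levels [3 8 8 8 6]
Step 4: flows [4->0,1->4,2->4,3->4] -> levels [4 7 7 7 8]
Step 5: flows [4->0,4->1,4->2,4->3] -> levels [5 8 8 8 4]
Tank 4 first reaches <=4 at step 5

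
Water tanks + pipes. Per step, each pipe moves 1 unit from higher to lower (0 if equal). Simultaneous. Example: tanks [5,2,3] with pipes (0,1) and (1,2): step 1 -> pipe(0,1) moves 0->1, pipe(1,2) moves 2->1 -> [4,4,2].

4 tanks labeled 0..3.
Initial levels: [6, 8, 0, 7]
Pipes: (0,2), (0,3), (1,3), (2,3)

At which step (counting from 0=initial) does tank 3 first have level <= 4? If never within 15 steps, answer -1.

Answer: 3

Derivation:
Step 1: flows [0->2,3->0,1->3,3->2] -> levels [6 7 2 6]
Step 2: flows [0->2,0=3,1->3,3->2] -> levels [5 6 4 6]
Step 3: flows [0->2,3->0,1=3,3->2] -> levels [5 6 6 4]
Tank 3 first reaches <=4 at step 3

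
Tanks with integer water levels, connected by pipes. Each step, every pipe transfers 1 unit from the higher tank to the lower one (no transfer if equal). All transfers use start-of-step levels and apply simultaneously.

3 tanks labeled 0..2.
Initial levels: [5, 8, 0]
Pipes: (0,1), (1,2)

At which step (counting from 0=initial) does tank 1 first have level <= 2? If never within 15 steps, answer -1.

Answer: -1

Derivation:
Step 1: flows [1->0,1->2] -> levels [6 6 1]
Step 2: flows [0=1,1->2] -> levels [6 5 2]
Step 3: flows [0->1,1->2] -> levels [5 5 3]
Step 4: flows [0=1,1->2] -> levels [5 4 4]
Step 5: flows [0->1,1=2] -> levels [4 5 4]
Step 6: flows [1->0,1->2] -> levels [5 3 5]
Step 7: flows [0->1,2->1] -> levels [4 5 4]
  -> period-2 cycle (repeats step 5); tank 1 never drops to <=2
Tank 1 never reaches <=2 within 15 steps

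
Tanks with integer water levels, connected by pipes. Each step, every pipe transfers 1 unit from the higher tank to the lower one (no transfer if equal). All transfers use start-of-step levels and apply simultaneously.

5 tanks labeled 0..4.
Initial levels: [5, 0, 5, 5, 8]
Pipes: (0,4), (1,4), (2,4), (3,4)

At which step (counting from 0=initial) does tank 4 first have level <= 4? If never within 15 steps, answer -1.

Step 1: flows [4->0,4->1,4->2,4->3] -> levels [6 1 6 6 4]
Tank 4 first reaches <=4 at step 1

Answer: 1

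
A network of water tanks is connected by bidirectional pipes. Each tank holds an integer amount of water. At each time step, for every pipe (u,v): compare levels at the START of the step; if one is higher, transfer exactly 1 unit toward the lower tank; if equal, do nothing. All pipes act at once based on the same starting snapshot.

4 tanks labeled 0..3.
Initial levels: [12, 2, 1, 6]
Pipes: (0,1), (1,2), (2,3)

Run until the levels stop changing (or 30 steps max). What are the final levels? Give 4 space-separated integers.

Answer: 5 6 4 6

Derivation:
Step 1: flows [0->1,1->2,3->2] -> levels [11 2 3 5]
Step 2: flows [0->1,2->1,3->2] -> levels [10 4 3 4]
Step 3: flows [0->1,1->2,3->2] -> levels [9 4 5 3]
Step 4: flows [0->1,2->1,2->3] -> levels [8 6 3 4]
Step 5: flows [0->1,1->2,3->2] -> levels [7 6 5 3]
Step 6: flows [0->1,1->2,2->3] -> levels [6 6 5 4]
Step 7: flows [0=1,1->2,2->3] -> levels [6 5 5 5]
Step 8: flows [0->1,1=2,2=3] -> levels [5 6 5 5]
Step 9: flows [1->0,1->2,2=3] -> levels [6 4 6 5]
Step 10: flows [0->1,2->1,2->3] -> levels [5 6 4 6]
Step 11: flows [1->0,1->2,3->2] -> levels [6 4 6 5]
  -> period-2 cycle: step 11 state = step 9 state; never stabilizes
  -> state at step 30: (30-9) mod 2 = 1, same as step 10 -> [5 6 4 6]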